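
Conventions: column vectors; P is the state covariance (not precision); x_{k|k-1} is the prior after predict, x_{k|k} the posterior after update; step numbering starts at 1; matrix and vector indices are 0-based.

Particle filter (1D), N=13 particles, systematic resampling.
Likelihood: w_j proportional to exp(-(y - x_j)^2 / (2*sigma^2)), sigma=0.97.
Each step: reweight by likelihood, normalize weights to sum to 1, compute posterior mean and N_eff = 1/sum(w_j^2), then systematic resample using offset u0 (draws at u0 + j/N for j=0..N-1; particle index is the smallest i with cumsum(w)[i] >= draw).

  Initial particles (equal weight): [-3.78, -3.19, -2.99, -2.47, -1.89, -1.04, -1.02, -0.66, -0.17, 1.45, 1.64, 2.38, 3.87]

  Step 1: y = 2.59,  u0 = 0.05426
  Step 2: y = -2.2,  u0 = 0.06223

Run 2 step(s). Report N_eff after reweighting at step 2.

N_eff = 5.4486

step 1: w=[0.0000, 0.0000, 0.0000, 0.0000, 0.0000, 0.0004, 0.0004, 0.0014, 0.0069, 0.1974, 0.2438, 0.3848, 0.1649]  mean=2.2372  Neff=3.6534  idx=[9, 9, 10, 10, 10, 10, 11, 11, 11, 11, 11, 12, 12]
step 2: w=[0.2523, 0.2523, 0.1184, 0.1184, 0.1184, 0.1184, 0.0043, 0.0043, 0.0043, 0.0043, 0.0043, 0.0000, 0.0000]  mean=1.5601  Neff=5.4486  idx=[0, 0, 0, 1, 1, 1, 2, 2, 3, 4, 4, 5, 7]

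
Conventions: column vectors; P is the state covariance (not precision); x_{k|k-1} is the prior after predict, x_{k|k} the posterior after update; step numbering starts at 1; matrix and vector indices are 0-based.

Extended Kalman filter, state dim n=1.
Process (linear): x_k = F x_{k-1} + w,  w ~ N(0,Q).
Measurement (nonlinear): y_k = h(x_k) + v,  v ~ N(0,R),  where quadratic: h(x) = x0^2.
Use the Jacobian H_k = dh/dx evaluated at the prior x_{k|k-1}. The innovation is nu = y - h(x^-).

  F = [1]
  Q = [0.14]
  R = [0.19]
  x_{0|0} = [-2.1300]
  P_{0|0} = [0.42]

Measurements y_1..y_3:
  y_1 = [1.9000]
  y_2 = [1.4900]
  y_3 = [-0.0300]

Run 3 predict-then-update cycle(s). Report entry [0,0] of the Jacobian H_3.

step 1: x^-=[-2.1300]  P^-=[0.5600]  H_jac=[-4.2600]  S=[10.3527]  K=[-0.2304]  nu=[-2.6369]  x^+=[-1.5224]  P^+=[0.0103]
step 2: x^-=[-1.5224]  P^-=[0.1503]  H_jac=[-3.0447]  S=[1.5831]  K=[-0.2890]  nu=[-0.8276]  x^+=[-1.2832]  P^+=[0.0180]
step 3: x^-=[-1.2832]  P^-=[0.1580]  H_jac=[-2.5664]  S=[1.2308]  K=[-0.3295]  nu=[-1.6765]  x^+=[-0.7307]  P^+=[0.0244]

H_jac[0,0] = -2.5664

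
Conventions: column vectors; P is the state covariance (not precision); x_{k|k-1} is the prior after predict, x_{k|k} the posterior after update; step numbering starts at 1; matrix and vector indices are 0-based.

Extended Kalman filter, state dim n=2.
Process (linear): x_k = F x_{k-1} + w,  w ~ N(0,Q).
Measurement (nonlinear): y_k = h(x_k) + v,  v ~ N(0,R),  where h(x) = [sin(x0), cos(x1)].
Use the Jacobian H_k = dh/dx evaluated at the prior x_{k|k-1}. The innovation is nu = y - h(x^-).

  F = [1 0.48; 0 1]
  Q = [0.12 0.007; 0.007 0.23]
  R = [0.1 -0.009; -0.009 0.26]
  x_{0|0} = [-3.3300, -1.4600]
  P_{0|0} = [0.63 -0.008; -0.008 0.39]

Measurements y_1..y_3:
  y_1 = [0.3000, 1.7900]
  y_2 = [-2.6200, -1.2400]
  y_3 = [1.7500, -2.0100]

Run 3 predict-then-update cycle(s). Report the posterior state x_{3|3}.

x_post = [0.3448, -0.8064]

step 1: x^-=[-4.0308, -1.4600]  P^-=[0.8322 0.1862; 0.1862 0.6200]  H_jac=[-0.6300 0.0000; 0.0000 0.9939]  S=[0.4303 -0.1256; -0.1256 0.8724]  K=[-1.2072 0.0383; -0.0694 0.6963]  nu=[-0.4766, 1.6794]  x^+=[-3.3911, -0.2575]  P^+=[0.1922 0.0210; 0.0210 0.1828]
step 2: x^-=[-3.5147, -0.2575]  P^-=[0.3744 0.1157; 0.1157 0.4128]  H_jac=[-0.9312 0.0000; 0.0000 0.2547]  S=[0.4246 -0.0364; -0.0364 0.2868]  K=[-0.8211 -0.0016; -0.2247 0.3380]  nu=[-2.9845, -2.2070]  x^+=[-1.0605, -0.3329]  P^+=[0.0882 0.0274; 0.0274 0.3530]
step 3: x^-=[-1.2203, -0.3329]  P^-=[0.3158 0.2039; 0.2039 0.5830]  H_jac=[0.3434 0.0000; 0.0000 0.3268]  S=[0.1372 0.0139; 0.0139 0.3223]  K=[0.7726 0.1735; 0.4522 0.5718]  nu=[2.6892, -2.9551]  x^+=[0.3448, -0.8064]  P^+=[0.2205 0.1167; 0.1167 0.4424]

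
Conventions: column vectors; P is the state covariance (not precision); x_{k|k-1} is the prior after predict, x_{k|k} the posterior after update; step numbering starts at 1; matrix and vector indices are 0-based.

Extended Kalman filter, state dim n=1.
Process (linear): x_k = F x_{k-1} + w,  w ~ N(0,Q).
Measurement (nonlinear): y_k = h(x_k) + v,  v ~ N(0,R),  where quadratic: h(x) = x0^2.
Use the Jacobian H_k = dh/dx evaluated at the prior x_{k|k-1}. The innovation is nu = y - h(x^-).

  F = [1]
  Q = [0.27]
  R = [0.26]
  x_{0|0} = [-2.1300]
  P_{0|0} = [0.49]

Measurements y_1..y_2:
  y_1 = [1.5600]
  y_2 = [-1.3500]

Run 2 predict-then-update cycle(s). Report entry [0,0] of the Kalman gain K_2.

K[0,0] = -0.3120

step 1: x^-=[-2.1300]  P^-=[0.7600]  H_jac=[-4.2600]  S=[14.0522]  K=[-0.2304]  nu=[-2.9769]  x^+=[-1.4441]  P^+=[0.0141]
step 2: x^-=[-1.4441]  P^-=[0.2841]  H_jac=[-2.8883]  S=[2.6296]  K=[-0.3120]  nu=[-3.4355]  x^+=[-0.3723]  P^+=[0.0281]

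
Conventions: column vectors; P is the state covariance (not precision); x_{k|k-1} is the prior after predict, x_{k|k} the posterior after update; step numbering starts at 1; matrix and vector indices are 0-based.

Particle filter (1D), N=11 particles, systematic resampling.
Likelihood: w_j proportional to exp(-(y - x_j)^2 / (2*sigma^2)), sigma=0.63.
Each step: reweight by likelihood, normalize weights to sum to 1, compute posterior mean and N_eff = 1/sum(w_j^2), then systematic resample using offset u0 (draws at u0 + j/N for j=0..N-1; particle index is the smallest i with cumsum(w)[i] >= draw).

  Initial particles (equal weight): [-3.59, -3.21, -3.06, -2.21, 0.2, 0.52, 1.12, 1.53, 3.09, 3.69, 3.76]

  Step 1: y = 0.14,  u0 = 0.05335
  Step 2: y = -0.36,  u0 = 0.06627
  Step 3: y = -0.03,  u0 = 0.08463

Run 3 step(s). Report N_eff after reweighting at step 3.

step 1: w=[0.0000, 0.0000, 0.0000, 0.0004, 0.4492, 0.3762, 0.1346, 0.0396, 0.0000, 0.0000, 0.0000]  mean=0.4958  Neff=2.7549  idx=[4, 4, 4, 4, 4, 5, 5, 5, 5, 6, 7]
step 2: w=[0.1361, 0.1361, 0.1361, 0.1361, 0.1361, 0.0761, 0.0761, 0.0761, 0.0761, 0.0128, 0.0022]  mean=0.3122  Neff=8.6249  idx=[0, 1, 1, 2, 3, 3, 4, 5, 6, 7, 8]
step 3: w=[0.1008, 0.1008, 0.1008, 0.1008, 0.1008, 0.1008, 0.1008, 0.0736, 0.0736, 0.0736, 0.0736]  mean=0.2942  Neff=10.7768  idx=[0, 1, 2, 3, 4, 5, 6, 7, 8, 9, 10]

N_eff = 10.7768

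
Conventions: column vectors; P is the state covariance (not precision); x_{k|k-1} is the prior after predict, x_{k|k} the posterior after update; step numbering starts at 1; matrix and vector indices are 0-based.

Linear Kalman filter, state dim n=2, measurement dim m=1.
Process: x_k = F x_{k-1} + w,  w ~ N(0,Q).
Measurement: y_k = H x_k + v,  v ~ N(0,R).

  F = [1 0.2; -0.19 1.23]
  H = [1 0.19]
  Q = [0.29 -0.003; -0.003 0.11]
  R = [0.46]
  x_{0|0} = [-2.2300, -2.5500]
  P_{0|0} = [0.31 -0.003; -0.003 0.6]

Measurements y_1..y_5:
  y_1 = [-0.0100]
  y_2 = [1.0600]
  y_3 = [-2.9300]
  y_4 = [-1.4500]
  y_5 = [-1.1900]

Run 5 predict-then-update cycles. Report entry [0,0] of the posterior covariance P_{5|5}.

step 1: x^-=[-2.7400, -2.7128]  P^-=[0.6228 0.0821; 0.0821 1.0303]  S=[1.1512]  K=[0.5546; 0.2414]  nu=[3.2454]  x^+=[-0.9402, -1.9294]  P^+=[0.2688 -0.0720; -0.0720 0.9633]
step 2: x^-=[-1.3261, -2.1945]  P^-=[0.5685 0.0971; 0.0971 1.6107]  S=[1.1235]  K=[0.5224; 0.3588]  nu=[2.8031]  x^+=[0.1382, -1.1888]  P^+=[0.2619 -0.1135; -0.1135 1.4660]
step 3: x^-=[-0.0995, -1.4885]  P^-=[0.5651 0.1726; 0.1726 2.3904]  S=[1.1770]  K=[0.5080; 0.5325]  nu=[-2.5477]  x^+=[-1.3937, -2.8452]  P^+=[0.2614 -0.1458; -0.1458 2.0567]
step 4: x^-=[-1.9628, -3.2348]  P^-=[0.5753 0.2795; 0.2795 3.2991]  S=[1.2606]  K=[0.4985; 0.7189]  nu=[1.1274]  x^+=[-1.4008, -2.4243]  P^+=[0.2621 -0.1723; -0.1723 2.6475]
step 5: x^-=[-1.8856, -2.7157]  P^-=[0.5890 0.3931; 0.3931 4.2055]  S=[1.3502]  K=[0.4916; 0.8829]  nu=[1.2116]  x^+=[-1.2900, -1.6460]  P^+=[0.2628 -0.1929; -0.1929 3.1529]

P_post[0,0] = 0.2628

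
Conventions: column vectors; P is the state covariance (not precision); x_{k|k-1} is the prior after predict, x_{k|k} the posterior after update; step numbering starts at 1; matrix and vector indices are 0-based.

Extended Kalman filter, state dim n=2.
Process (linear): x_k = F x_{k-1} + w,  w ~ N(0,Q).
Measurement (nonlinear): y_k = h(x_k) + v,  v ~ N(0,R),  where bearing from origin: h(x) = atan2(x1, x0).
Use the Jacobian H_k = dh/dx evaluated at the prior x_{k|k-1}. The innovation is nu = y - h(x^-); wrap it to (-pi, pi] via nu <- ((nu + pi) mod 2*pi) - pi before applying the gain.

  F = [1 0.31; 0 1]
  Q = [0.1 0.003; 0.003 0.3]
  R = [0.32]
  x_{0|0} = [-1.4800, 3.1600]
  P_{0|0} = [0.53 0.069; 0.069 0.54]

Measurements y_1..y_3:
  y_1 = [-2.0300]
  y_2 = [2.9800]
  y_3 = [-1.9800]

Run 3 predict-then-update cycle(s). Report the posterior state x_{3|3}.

step 1: x^-=[-0.5004, 3.1600]  P^-=[0.7247 0.2394; 0.2394 0.8400]  H_jac=[-0.3087 -0.0489]  S=[0.3983]  K=[-0.5911; -0.2887]  nu=[2.5253]  x^+=[-1.9930, 2.4310]  P^+=[0.5855 0.1714; 0.1714 0.8068]
step 2: x^-=[-1.2394, 2.4310]  P^-=[0.8694 0.4246; 0.4246 1.1068]  H_jac=[-0.3265 -0.1665]  S=[0.4895]  K=[-0.7242; -0.6596]  nu=[0.9377]  x^+=[-1.9186, 1.8126]  P^+=[0.6126 0.1907; 0.1907 0.8939]
step 3: x^-=[-1.3567, 1.8126]  P^-=[0.9168 0.4708; 0.4708 1.1939]  H_jac=[-0.3536 -0.2647]  S=[0.6064]  K=[-0.7401; -0.7956]  nu=[2.0899]  x^+=[-2.9034, 0.1498]  P^+=[0.5846 0.1138; 0.1138 0.8100]

x_post = [-2.9034, 0.1498]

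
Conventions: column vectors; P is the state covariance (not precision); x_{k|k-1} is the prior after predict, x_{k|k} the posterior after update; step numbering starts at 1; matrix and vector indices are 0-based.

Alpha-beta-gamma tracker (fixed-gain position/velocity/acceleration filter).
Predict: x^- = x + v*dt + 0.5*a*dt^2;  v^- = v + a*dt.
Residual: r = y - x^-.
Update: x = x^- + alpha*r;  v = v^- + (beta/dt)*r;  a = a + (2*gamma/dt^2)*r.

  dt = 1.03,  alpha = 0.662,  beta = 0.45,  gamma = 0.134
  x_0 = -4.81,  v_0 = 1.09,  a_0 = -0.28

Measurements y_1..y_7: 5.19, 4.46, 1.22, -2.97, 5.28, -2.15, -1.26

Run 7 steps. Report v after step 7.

v_post = -2.6612

step 1: x_pred=-3.8358  r=9.0258  x^+=2.1393  v^+=4.7449  a^+=2.0001
step 2: x_pred=8.0875  r=-3.6275  x^+=5.6861  v^+=5.2202  a^+=1.0837
step 3: x_pred=11.6377  r=-10.4177  x^+=4.7412  v^+=1.7850  a^+=-1.5480
step 4: x_pred=5.7586  r=-8.7286  x^+=-0.0197  v^+=-3.6229  a^+=-3.7529
step 5: x_pred=-5.7421  r=11.0221  x^+=1.5545  v^+=-2.6730  a^+=-0.9686
step 6: x_pred=-1.7124  r=-0.4376  x^+=-2.0021  v^+=-3.8618  a^+=-1.0791
step 7: x_pred=-6.5522  r=5.2922  x^+=-3.0488  v^+=-2.6612  a^+=0.2577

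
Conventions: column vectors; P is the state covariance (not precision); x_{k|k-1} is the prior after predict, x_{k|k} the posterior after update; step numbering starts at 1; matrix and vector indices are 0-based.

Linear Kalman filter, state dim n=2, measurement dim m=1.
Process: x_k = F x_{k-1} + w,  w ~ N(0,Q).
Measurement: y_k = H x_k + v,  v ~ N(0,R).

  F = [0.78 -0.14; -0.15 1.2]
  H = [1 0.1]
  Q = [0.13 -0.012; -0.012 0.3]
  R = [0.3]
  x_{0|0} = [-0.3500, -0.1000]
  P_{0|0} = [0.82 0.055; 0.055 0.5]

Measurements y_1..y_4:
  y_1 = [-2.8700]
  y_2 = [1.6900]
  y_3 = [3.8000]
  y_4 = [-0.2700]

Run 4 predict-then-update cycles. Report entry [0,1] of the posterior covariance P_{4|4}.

step 1: x^-=[-0.2590, -0.0675]  P^-=[0.6267 -0.1393; -0.1393 1.0187]  S=[0.9090]  K=[0.6741; -0.0412]  nu=[-2.6043]  x^+=[-2.0145, 0.0398]  P^+=[0.2136 -0.1141; -0.1141 1.0171]
step 2: x^-=[-1.5769, 0.3499]  P^-=[0.3048 -0.3170; -0.3170 1.8105]  S=[0.5595]  K=[0.4881; -0.2430]  nu=[3.2319]  x^+=[0.0007, -0.4356]  P^+=[0.1715 -0.2507; -0.2507 1.7775]
step 3: x^-=[0.0615, -0.5228]  P^-=[0.3239 -0.5706; -0.5706 2.9536]  S=[0.5393]  K=[0.4948; -0.5102]  nu=[3.7907]  x^+=[1.9372, -2.4569]  P^+=[0.1919 -0.4344; -0.4344 2.8132]
step 4: x^-=[1.8550, -3.2389]  P^-=[0.3967 -0.9228; -0.9228 4.5117]  S=[0.5573]  K=[0.5463; -0.8462]  nu=[-1.8011]  x^+=[0.8710, -1.7148]  P^+=[0.2304 -0.6651; -0.6651 4.1127]

P_post[0,1] = -0.6651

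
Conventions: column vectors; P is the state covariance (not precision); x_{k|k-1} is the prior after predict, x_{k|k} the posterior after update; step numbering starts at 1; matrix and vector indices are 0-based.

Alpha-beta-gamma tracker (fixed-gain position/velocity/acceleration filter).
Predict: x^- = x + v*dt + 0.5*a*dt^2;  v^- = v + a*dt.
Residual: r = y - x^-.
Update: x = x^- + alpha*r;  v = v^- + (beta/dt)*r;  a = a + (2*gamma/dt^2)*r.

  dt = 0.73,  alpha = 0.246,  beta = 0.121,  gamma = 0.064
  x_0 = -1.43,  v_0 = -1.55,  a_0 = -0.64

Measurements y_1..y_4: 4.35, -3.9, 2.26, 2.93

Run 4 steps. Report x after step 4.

x_post = 0.5044

step 1: x_pred=-2.7320  r=7.0820  x^+=-0.9898  v^+=-0.8433  a^+=1.0611
step 2: x_pred=-1.3228  r=-2.5772  x^+=-1.9568  v^+=-0.4959  a^+=0.4420
step 3: x_pred=-2.2010  r=4.4610  x^+=-1.1036  v^+=0.5662  a^+=1.5135
step 4: x_pred=-0.2870  r=3.2170  x^+=0.5044  v^+=2.2043  a^+=2.2863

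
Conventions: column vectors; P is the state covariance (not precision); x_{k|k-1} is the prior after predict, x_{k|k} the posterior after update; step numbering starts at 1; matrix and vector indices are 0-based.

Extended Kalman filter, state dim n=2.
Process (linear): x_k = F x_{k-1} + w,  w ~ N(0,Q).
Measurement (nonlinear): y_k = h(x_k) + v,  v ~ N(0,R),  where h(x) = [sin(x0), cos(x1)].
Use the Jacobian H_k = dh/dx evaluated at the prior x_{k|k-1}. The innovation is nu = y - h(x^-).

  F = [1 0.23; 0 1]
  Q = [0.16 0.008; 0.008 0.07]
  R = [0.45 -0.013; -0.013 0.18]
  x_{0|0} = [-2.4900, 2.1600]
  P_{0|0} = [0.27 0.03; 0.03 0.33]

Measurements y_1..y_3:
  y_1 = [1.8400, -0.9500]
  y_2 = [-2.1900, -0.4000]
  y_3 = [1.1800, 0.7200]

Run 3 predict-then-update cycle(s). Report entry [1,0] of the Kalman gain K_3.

step 1: x^-=[-1.9932, 2.1600]  P^-=[0.4613 0.1139; 0.1139 0.4000]  H_jac=[-0.4100 0.0000; 0.0000 -0.8314]  S=[0.5275 0.0258; 0.0258 0.4565]  K=[-0.3493 -0.1877; -0.0530 -0.7255]  nu=[2.7521, -0.3943]  x^+=[-2.8804, 2.3002]  P^+=[0.3774 0.0352; 0.0352 0.1563]
step 2: x^-=[-2.3514, 2.3002]  P^-=[0.5619 0.0791; 0.0791 0.2263]  H_jac=[-0.7037 0.0000; 0.0000 -0.7456]  S=[0.7282 0.0285; 0.0285 0.3058]  K=[-0.5374 -0.1428; -0.0551 -0.5465]  nu=[-1.4795, 0.2664]  x^+=[-1.5944, 2.2360]  P^+=[0.3410 0.0251; 0.0251 0.1310]
step 3: x^-=[-1.0801, 2.2360]  P^-=[0.5195 0.0632; 0.0632 0.2010]  H_jac=[0.4712 0.0000; 0.0000 -0.7868]  S=[0.5653 -0.0364; -0.0364 0.3044]  K=[0.4257 -0.1125; 0.0194 -0.5171]  nu=[2.0620, 1.3372]  x^+=[-0.3526, 1.5844]  P^+=[0.4097 0.0328; 0.0328 0.1186]

K[1,0] = 0.0194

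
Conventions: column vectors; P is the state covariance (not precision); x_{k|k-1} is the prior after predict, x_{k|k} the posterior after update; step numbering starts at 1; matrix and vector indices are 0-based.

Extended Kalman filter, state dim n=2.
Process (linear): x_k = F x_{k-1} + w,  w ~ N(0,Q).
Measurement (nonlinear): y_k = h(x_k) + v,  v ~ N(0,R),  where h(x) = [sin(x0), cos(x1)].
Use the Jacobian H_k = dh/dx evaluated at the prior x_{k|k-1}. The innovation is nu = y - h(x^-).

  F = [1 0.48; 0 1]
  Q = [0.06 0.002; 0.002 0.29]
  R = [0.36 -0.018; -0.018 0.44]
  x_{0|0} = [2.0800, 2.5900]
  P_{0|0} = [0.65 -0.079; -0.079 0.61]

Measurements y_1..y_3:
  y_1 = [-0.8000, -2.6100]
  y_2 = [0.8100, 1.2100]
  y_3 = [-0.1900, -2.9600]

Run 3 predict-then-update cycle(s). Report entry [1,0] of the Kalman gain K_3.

step 1: x^-=[3.3232, 2.5900]  P^-=[0.7747 0.2158; 0.2158 0.9000]  H_jac=[-0.9836 0.0000; 0.0000 -0.5240]  S=[1.1094 0.0932; 0.0932 0.6872]  K=[-0.6807 -0.0722; -0.1352 -0.6680]  nu=[-0.6194, -1.7583]  x^+=[3.8718, 3.8483]  P^+=[0.2478 0.0373; 0.0373 0.5562]
step 2: x^-=[5.7190, 3.8483]  P^-=[0.4718 0.3062; 0.3062 0.8462]  H_jac=[0.8450 0.0000; 0.0000 0.6493]  S=[0.6969 0.1500; 0.1500 0.7968]  K=[0.5402 0.1478; 0.2323 0.6459]  nu=[1.3447, 1.9705]  x^+=[6.7368, 5.4334]  P^+=[0.2270 0.0852; 0.0852 0.4312]
step 3: x^-=[9.3448, 5.4334]  P^-=[0.4681 0.2942; 0.2942 0.7212]  H_jac=[-0.9968 0.0000; 0.0000 0.7511]  S=[0.8252 -0.2383; -0.2383 0.8469]  K=[-0.5335 0.1108; -0.1858 0.5874]  nu=[-0.2699, -3.6201]  x^+=[9.0876, 3.3571]  P^+=[0.1947 0.0777; 0.0777 0.3485]

K[1,0] = -0.1858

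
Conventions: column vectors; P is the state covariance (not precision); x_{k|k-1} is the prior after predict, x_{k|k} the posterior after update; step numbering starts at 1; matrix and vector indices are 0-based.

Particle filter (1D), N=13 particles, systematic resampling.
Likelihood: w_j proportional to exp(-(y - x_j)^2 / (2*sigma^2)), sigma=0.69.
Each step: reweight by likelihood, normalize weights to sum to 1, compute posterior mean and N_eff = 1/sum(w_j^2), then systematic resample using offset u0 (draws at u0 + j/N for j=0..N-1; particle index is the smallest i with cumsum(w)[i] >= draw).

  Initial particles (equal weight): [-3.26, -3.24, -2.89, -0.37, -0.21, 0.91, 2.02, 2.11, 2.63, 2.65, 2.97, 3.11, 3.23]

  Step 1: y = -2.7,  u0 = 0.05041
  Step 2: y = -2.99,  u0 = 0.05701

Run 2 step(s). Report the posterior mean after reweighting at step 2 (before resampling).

post_mean = -3.1063

step 1: w=[0.2969, 0.3038, 0.3973, 0.0014, 0.0006, 0.0000, 0.0000, 0.0000, 0.0000, 0.0000, 0.0000, 0.0000, 0.0000]  mean=-3.1011  Neff=2.9559  idx=[0, 0, 0, 0, 1, 1, 1, 1, 2, 2, 2, 2, 2]
step 2: w=[0.0747, 0.0747, 0.0747, 0.0747, 0.0755, 0.0755, 0.0755, 0.0755, 0.0798, 0.0798, 0.0798, 0.0798, 0.0798]  mean=-3.1063  Neff=12.9883  idx=[0, 1, 2, 3, 4, 5, 6, 7, 8, 9, 10, 11, 12]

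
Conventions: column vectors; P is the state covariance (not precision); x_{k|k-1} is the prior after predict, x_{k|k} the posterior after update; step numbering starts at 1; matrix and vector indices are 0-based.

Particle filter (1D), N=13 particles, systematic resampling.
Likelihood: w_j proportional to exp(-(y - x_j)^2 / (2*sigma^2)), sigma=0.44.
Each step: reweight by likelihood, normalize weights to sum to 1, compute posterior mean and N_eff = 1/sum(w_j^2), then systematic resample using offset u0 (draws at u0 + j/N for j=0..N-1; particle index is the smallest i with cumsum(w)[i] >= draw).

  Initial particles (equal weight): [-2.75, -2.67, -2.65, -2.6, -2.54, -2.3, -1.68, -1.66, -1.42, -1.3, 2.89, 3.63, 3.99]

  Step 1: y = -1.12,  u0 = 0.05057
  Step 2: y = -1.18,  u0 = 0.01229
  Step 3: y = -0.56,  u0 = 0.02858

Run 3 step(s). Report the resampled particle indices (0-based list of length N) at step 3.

resampled_idx = [1, 4, 5, 6, 7, 8, 8, 9, 9, 10, 11, 11, 12]

step 1: w=[0.0004, 0.0008, 0.0009, 0.0013, 0.0021, 0.0103, 0.1666, 0.1764, 0.2969, 0.3445, 0.0000, 0.0000, 0.0000]  mean=-1.4798  Neff=3.7626  idx=[6, 6, 7, 7, 7, 8, 8, 8, 9, 9, 9, 9, 9]
step 2: w=[0.0519, 0.0519, 0.0546, 0.0546, 0.0546, 0.0853, 0.0853, 0.0853, 0.0953, 0.0953, 0.0953, 0.0953, 0.0953]  mean=-1.4291  Neff=12.2579  idx=[0, 1, 3, 4, 5, 6, 7, 8, 9, 9, 10, 11, 12]
step 3: w=[0.0189, 0.0189, 0.0212, 0.0212, 0.0716, 0.0716, 0.0716, 0.1175, 0.1175, 0.1175, 0.1175, 0.1175, 0.1175]  mean=-1.3554  Neff=10.0186  idx=[1, 4, 5, 6, 7, 8, 8, 9, 9, 10, 11, 11, 12]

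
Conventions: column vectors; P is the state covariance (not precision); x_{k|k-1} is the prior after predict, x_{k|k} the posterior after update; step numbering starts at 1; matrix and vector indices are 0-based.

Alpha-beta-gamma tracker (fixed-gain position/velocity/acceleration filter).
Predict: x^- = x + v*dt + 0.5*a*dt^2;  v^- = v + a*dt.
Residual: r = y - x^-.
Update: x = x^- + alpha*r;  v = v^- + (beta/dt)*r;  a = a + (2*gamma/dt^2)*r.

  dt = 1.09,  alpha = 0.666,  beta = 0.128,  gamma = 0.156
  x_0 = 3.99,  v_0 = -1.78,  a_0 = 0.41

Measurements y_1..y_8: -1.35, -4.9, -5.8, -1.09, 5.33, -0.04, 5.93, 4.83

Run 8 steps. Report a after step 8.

step 1: x_pred=2.2934  r=-3.6434  x^+=-0.1331  v^+=-1.7609  a^+=-0.5468
step 2: x_pred=-2.3774  r=-2.5226  x^+=-4.0574  v^+=-2.6532  a^+=-1.2092
step 3: x_pred=-7.6677  r=1.8677  x^+=-6.4238  v^+=-3.7519  a^+=-0.7188
step 4: x_pred=-10.9403  r=9.8503  x^+=-4.3800  v^+=-3.3786  a^+=1.8680
step 5: x_pred=-6.9530  r=12.2830  x^+=1.2275  v^+=0.0999  a^+=5.0935
step 6: x_pred=4.3622  r=-4.4022  x^+=1.4303  v^+=5.1349  a^+=3.9375
step 7: x_pred=9.3665  r=-3.4365  x^+=7.0778  v^+=9.0233  a^+=3.0351
step 8: x_pred=18.7161  r=-13.8861  x^+=9.4680  v^+=10.7008  a^+=-0.6115

a_post = -0.6115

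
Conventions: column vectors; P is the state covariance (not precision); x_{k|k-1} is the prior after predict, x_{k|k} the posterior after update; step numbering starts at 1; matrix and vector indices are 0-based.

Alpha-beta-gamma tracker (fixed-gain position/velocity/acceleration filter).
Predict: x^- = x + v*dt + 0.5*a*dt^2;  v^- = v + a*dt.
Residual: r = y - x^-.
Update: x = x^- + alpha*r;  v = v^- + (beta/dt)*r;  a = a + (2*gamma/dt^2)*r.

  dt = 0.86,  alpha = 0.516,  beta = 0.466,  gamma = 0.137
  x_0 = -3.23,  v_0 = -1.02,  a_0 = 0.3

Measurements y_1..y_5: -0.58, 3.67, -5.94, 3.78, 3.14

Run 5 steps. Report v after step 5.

step 1: x_pred=-3.9963  r=3.4163  x^+=-2.2335  v^+=1.0891  a^+=1.5656
step 2: x_pred=-0.7178  r=4.3878  x^+=1.5463  v^+=4.8132  a^+=3.1912
step 3: x_pred=6.8657  r=-12.8057  x^+=0.2580  v^+=0.6187  a^+=-1.5529
step 4: x_pred=0.2158  r=3.5642  x^+=2.0549  v^+=1.2145  a^+=-0.2325
step 5: x_pred=3.0134  r=0.1266  x^+=3.0787  v^+=1.0831  a^+=-0.1856

v_post = 1.0831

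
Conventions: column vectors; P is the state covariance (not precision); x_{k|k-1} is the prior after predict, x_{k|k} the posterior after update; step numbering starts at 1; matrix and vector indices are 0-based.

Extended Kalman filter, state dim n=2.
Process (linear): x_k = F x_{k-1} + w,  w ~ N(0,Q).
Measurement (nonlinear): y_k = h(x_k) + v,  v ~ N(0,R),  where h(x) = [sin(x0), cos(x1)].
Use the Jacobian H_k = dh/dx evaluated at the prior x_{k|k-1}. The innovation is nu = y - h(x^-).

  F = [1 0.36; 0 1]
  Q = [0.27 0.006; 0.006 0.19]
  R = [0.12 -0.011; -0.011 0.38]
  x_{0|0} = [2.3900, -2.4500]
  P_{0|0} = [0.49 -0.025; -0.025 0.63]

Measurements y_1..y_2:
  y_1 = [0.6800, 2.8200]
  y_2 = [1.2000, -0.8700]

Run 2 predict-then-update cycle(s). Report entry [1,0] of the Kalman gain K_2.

step 1: x^-=[1.5080, -2.4500]  P^-=[0.8236 0.2078; 0.2078 0.8200]  H_jac=[0.0628 0.0000; 0.0000 0.6378]  S=[0.1232 -0.0027; -0.0027 0.7135]  K=[0.4235 0.1873; 0.1218 0.7334]  nu=[-0.3180, 3.5902]  x^+=[2.0459, 0.1443]  P^+=[0.7769 0.1043; 0.1043 0.4349]
step 2: x^-=[2.0978, 0.1443]  P^-=[1.1784 0.2669; 0.2669 0.6249]  H_jac=[-0.5030 0.0000; 0.0000 -0.1438]  S=[0.4181 0.0083; 0.0083 0.3929]  K=[-1.4162 -0.0677; -0.3166 -0.2220]  nu=[0.3357, -1.8596]  x^+=[1.7484, 0.4508]  P^+=[0.3364 0.0707; 0.0707 0.5624]

K[1,0] = -0.3166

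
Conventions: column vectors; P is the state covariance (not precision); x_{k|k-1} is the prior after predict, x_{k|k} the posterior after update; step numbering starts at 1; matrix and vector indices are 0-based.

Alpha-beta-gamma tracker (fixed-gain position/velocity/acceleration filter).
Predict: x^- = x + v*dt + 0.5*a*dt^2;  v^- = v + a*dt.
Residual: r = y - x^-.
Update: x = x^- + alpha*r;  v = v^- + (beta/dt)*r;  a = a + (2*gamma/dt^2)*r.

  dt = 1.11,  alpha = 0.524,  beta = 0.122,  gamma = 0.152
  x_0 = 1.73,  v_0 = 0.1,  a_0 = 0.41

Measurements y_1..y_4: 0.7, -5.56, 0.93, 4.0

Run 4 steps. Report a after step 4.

step 1: x_pred=2.0936  r=-1.3936  x^+=1.3633  v^+=0.4019  a^+=0.0662
step 2: x_pred=1.8502  r=-7.4102  x^+=-2.0327  v^+=-0.3391  a^+=-1.7622
step 3: x_pred=-3.4947  r=4.4247  x^+=-1.1762  v^+=-1.8088  a^+=-0.6705
step 4: x_pred=-3.5970  r=7.5970  x^+=0.3838  v^+=-1.7180  a^+=1.2040

a_post = 1.2040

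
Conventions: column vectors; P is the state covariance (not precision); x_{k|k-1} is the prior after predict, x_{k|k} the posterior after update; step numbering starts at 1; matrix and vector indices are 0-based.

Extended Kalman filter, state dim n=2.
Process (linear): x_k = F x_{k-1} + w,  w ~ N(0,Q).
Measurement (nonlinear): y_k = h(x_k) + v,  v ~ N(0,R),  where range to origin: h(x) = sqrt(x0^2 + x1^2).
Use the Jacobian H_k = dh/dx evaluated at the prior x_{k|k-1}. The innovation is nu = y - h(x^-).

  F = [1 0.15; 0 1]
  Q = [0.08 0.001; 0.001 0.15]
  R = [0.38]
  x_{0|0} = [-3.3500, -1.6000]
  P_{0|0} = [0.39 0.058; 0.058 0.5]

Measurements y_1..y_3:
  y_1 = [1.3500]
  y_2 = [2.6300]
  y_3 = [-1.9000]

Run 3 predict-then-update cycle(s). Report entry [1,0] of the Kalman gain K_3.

step 1: x^-=[-3.5900, -1.6000]  P^-=[0.4987 0.1340; 0.1340 0.6500]  H_jac=[-0.9134 -0.4071]  S=[1.0034]  K=[-0.5083; -0.3857]  nu=[-2.5804]  x^+=[-2.2784, -0.6048]  P^+=[0.2394 -0.0627; -0.0627 0.5007]
step 2: x^-=[-2.3691, -0.6048]  P^-=[0.3119 0.0134; 0.0134 0.6507]  H_jac=[-0.9689 -0.2473]  S=[0.7190]  K=[-0.4249; -0.2419]  nu=[0.1849]  x^+=[-2.4477, -0.6495]  P^+=[0.1821 -0.0605; -0.0605 0.6087]
step 3: x^-=[-2.5451, -0.6495]  P^-=[0.2576 0.0318; 0.0318 0.7587]  H_jac=[-0.9689 -0.2473]  S=[0.6835]  K=[-0.3767; -0.3195]  nu=[-4.5267]  x^+=[-0.8398, 0.7970]  P^+=[0.1606 -0.0505; -0.0505 0.6889]

K[1,0] = -0.3195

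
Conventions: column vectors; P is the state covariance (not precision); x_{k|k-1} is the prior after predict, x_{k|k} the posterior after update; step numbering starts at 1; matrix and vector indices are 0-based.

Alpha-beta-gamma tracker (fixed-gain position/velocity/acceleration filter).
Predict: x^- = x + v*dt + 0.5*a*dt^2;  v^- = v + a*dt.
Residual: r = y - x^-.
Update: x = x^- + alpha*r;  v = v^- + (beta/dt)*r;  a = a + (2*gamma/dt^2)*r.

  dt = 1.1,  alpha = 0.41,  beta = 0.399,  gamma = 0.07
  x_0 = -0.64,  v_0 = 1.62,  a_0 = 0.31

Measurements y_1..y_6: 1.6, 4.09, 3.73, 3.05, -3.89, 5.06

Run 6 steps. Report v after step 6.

v_post = -2.5119

step 1: x_pred=1.3296  r=0.2704  x^+=1.4404  v^+=2.0591  a^+=0.3413
step 2: x_pred=3.9119  r=0.1781  x^+=3.9849  v^+=2.4991  a^+=0.3619
step 3: x_pred=6.9529  r=-3.2229  x^+=5.6315  v^+=1.7282  a^+=-0.0110
step 4: x_pred=7.5258  r=-4.4758  x^+=5.6907  v^+=0.0926  a^+=-0.5289
step 5: x_pred=5.4726  r=-9.3626  x^+=1.6339  v^+=-3.8853  a^+=-1.6121
step 6: x_pred=-3.6152  r=8.6752  x^+=-0.0584  v^+=-2.5119  a^+=-0.6084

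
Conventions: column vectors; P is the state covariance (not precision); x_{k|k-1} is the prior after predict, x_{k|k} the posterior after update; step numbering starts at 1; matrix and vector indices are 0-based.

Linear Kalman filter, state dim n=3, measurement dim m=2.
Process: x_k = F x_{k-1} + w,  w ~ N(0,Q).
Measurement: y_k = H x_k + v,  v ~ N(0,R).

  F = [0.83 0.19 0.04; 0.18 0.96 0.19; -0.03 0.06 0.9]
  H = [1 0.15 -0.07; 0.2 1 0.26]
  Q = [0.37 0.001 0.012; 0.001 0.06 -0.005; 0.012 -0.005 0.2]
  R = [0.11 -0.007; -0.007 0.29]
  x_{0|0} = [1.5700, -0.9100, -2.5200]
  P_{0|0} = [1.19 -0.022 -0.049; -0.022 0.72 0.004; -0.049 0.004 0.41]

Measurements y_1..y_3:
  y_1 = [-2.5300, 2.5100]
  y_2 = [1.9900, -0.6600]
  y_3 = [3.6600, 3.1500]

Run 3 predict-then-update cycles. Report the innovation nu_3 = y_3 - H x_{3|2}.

innov = [2.6124, 2.8589]

step 1: x^-=[1.0294, -1.0698, -2.3697]  P^-=[1.2063 0.2872 -0.0315; 0.2872 0.7674 0.0964; -0.0315 0.0964 0.5389]  S=[1.4247 0.6246; 0.6246 1.3038]  K=[0.8906 -0.0276; -0.0103 0.6568; -0.1466 0.2468]  nu=[-3.5648, 3.9900]  x^+=[-2.2556, 1.5878, -0.8622]  P^+=[0.1061 -0.0416 0.0236; -0.0416 0.2133 -0.0554; 0.0236 -0.0554 0.4741]
step 2: x^-=[-1.6049, 0.9544, -0.6130]  P^-=[0.4391 0.0245 0.0350; 0.0245 0.2441 0.0437; 0.0350 0.0437 0.5778]  S=[0.5590 0.1395; 0.1395 0.6270]  K=[0.7829 0.0196; 0.0003 0.4153; -0.0825 0.3389]  nu=[3.4089, -1.1341]  x^+=[1.0416, 0.4846, -1.2785]  P^+=[0.0920 -0.0260 0.0302; -0.0260 0.1360 -0.0397; 0.0302 -0.0397 0.5097]
step 3: x^-=[0.9054, 0.4098, -1.1528]  P^-=[0.4323 0.0238 0.0441; 0.0238 0.1853 0.0599; 0.0441 0.0599 0.6076]  S=[0.5491 0.1297; 0.1297 0.5789]  K=[0.7797 0.0356; 0.0026 0.3546; -0.0774 0.4090]  nu=[2.6124, 2.8589]  x^+=[3.0440, 1.4302, -0.1857]  P^+=[0.0905 -0.0205 0.0278; -0.0205 0.1122 -0.0205; 0.0278 -0.0205 0.5157]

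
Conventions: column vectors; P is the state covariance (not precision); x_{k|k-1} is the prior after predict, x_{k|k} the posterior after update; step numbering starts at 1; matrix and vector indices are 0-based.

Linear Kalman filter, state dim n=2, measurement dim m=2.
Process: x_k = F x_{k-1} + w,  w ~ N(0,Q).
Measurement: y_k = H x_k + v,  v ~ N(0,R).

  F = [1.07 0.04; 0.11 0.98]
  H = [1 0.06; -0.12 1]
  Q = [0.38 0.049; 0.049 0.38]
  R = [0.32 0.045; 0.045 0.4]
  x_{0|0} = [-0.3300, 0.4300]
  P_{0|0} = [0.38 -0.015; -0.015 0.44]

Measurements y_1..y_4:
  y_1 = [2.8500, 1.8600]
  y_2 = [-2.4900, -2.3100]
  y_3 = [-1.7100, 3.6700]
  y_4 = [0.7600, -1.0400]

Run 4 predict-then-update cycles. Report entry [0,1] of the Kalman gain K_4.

K[0,1] = -0.0366

step 1: x^-=[-0.3359, 0.3851]  P^-=[0.8145 0.0952; 0.0952 0.8039]  S=[1.1488 0.0900; 0.0900 1.1928]  K=[0.7184 -0.0563; 0.0732 0.6589]  nu=[3.1628, 1.4346]  x^+=[1.8553, 1.5619]  P^+=[0.2251 0.0368; 0.0368 0.2713]
step 2: x^-=[2.0477, 1.7348]  P^-=[0.6413 0.1249; 0.1249 0.6512]  S=[0.9787 0.1311; 0.1311 1.0304]  K=[0.6681 -0.0385; 0.0863 0.6064]  nu=[-4.6418, -3.7990]  x^+=[-0.9074, -0.9696]  P^+=[0.2097 0.0398; 0.0398 0.2512]
step 3: x^-=[-1.0097, -1.0500]  P^-=[0.6239 0.1255; 0.1255 0.6324]  S=[0.9612 0.1326; 0.1326 1.0113]  K=[0.6620 -0.0368; 0.0873 0.5990]  nu=[-0.6373, 4.5989]  x^+=[-1.6007, 1.6491]  P^+=[0.2078 0.0400; 0.0400 0.2483]
step 4: x^-=[-1.6468, 1.4400]  P^-=[0.6217 0.1253; 0.1253 0.6296]  S=[0.9590 0.1326; 0.1326 1.0085]  K=[0.6612 -0.0366; 0.0874 0.5979]  nu=[2.3204, -2.6776]  x^+=[-0.0145, 0.0418]  P^+=[0.2075 0.0400; 0.0400 0.2479]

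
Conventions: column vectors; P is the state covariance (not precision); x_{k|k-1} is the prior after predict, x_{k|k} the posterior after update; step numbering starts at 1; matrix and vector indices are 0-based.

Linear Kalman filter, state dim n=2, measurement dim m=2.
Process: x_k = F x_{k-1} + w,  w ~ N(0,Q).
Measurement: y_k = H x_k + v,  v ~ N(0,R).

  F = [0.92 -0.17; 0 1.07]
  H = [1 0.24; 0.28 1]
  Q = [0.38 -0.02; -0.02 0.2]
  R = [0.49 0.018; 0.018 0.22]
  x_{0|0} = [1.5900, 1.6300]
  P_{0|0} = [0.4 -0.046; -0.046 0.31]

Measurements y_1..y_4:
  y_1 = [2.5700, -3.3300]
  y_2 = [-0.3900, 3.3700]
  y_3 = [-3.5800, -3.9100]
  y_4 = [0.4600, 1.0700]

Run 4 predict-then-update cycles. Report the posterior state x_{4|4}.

step 1: x^-=[1.1857, 1.7441]  P^-=[0.7419 -0.1217; -0.1217 0.5549]  S=[1.2055 0.2291; 0.2291 0.7649]  K=[0.6042 -0.0684; -0.1271 0.7189]  nu=[0.9657, -5.4061]  x^+=[2.1392, -2.2653]  P^+=[0.3172 -0.0930; -0.0930 0.1819]
step 2: x^-=[2.3531, -2.4239]  P^-=[0.6828 -0.1446; -0.1446 0.4083]  S=[1.1269 0.1528; 0.1528 0.6008]  K=[0.5848 -0.0713; -0.1288 0.6449]  nu=[-2.1614, 5.1350]  x^+=[0.7233, 1.1662]  P^+=[0.3071 -0.0911; -0.0911 0.1651]
step 3: x^-=[0.4672, 1.2478]  P^-=[0.6732 -0.1398; -0.1398 0.3890]  S=[1.1186 0.1507; 0.1507 0.5835]  K=[0.5808 -0.0665; -0.1267 0.6323]  nu=[-4.3467, -5.2887]  x^+=[-1.7060, -1.5456]  P^+=[0.3049 -0.0895; -0.0895 0.1619]
step 4: x^-=[-1.3067, -1.6538]  P^-=[0.6708 -0.1376; -0.1376 0.3854]  S=[1.1169 0.1515; 0.1515 0.5809]  K=[0.5798 -0.0647; -0.1258 0.6299]  nu=[2.1636, 3.0897]  x^+=[-0.2523, 0.0201]  P^+=[0.3043 -0.0890; -0.0890 0.1612]

x_post = [-0.2523, 0.0201]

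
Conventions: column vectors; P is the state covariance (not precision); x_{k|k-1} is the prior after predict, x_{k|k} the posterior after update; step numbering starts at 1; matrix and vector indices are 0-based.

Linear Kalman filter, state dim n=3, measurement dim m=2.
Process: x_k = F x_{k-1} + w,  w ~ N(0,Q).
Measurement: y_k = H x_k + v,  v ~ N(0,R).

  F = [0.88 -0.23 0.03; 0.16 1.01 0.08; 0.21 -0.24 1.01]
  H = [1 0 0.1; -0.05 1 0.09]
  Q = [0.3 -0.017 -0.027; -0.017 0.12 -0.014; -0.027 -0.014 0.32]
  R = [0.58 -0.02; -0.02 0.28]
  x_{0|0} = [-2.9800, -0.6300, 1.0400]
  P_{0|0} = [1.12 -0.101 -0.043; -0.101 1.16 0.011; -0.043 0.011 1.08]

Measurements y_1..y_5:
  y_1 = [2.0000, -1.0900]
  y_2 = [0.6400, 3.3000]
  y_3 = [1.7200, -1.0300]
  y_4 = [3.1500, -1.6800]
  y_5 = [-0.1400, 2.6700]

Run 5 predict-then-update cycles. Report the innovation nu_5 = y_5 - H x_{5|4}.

innov = [-2.1925, 2.7352]

step 1: x^-=[-2.4463, -1.0299, 0.5758]  P^-=[1.2681 -0.2153 0.2618; -0.2153 1.3069 -0.1845; 0.2618 -0.1845 1.5245]  S=[1.9157 -0.2812; -0.2812 1.5884]  K=[0.6694 -0.0421; -0.0018 0.8188; 0.2163 0.0003]  nu=[4.3887, -0.2342]  x^+=[0.5015, -1.2298, 1.5250]  P^+=[0.3909 -0.0040 -0.0181; -0.0040 0.2412 -0.1343; -0.0181 -0.1343 1.4349]
step 2: x^-=[0.7699, -1.0398, 1.9407]  P^-=[0.6193 -0.0209 0.1191; -0.0209 0.3618 -0.0817; 0.1191 -0.0817 1.8728]  S=[1.2418 -0.0531; -0.0531 0.6448]  K=[0.5073 -0.0221; 0.0001 0.5513; 0.2529 0.1463]  nu=[-0.3240, 4.2037]  x^+=[0.5127, 1.2775, 2.4735]  P^+=[0.2982 0.0017 -0.0346; 0.0017 0.1658 -0.1263; -0.0346 -0.1263 1.7834]
step 3: x^-=[0.2316, 1.5702, 2.2993]  P^-=[0.5405 -0.0119 0.0902; -0.0119 0.2874 -0.0324; 0.0902 -0.0324 2.2084]  S=[1.1606 -0.0346; -0.0346 0.5812]  K=[0.4727 -0.0249; 0.0016 0.4906; 0.2768 0.2950]  nu=[1.2585, -2.7956]  x^+=[0.8960, 0.2006, 1.8231]  P^+=[0.2800 0.0023 -0.0528; 0.0023 0.1476 -0.1123; -0.0528 -0.1123 2.0746]
step 4: x^-=[0.7971, 0.4918, 1.9813]  P^-=[0.5243 -0.0102 0.0747; -0.0102 0.2722 0.0058; 0.0747 0.0058 2.4889]  S=[1.1441 -0.0271; -0.0271 0.5751]  K=[0.4641 -0.0298; 0.0028 0.4753; 0.2925 0.4069]  nu=[2.1548, -2.3103]  x^+=[1.8658, -0.6001, 1.6715]  P^+=[0.2766 0.0024 -0.0687; 0.0024 0.1424 -0.1025; -0.0687 -0.1025 2.3023]
step 5: x^-=[1.8301, -0.1739, 2.2241]  P^-=[0.5206 -0.0099 0.0642; -0.0099 0.2695 0.0323; 0.0642 0.0323 2.7093]  S=[1.1406 -0.0229; -0.0229 0.5790]  K=[0.4614 -0.0339; 0.0036 0.4715; 0.3035 0.4834]  nu=[-2.1925, 2.7352]  x^+=[0.7257, 1.1079, 2.8809]  P^+=[0.2764 0.0024 -0.0812; 0.0024 0.1408 -0.0976; -0.0812 -0.0976 2.4756]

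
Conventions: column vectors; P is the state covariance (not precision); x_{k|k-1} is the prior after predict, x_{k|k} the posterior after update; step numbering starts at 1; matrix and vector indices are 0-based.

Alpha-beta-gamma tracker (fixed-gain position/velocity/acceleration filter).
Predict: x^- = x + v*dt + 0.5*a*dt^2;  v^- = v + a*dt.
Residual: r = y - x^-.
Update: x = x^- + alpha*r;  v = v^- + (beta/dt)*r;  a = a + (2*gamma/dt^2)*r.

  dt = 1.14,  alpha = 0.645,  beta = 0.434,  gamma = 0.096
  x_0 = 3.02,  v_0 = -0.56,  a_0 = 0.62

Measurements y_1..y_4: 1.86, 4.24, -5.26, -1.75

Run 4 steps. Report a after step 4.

a_post = -0.4008

step 1: x_pred=2.7845  r=-0.9245  x^+=2.1882  v^+=-0.2051  a^+=0.4834
step 2: x_pred=2.2684  r=1.9716  x^+=3.5401  v^+=1.0965  a^+=0.7747
step 3: x_pred=5.2935  r=-10.5535  x^+=-1.5135  v^+=-2.0381  a^+=-0.7845
step 4: x_pred=-4.3466  r=2.5966  x^+=-2.6718  v^+=-1.9438  a^+=-0.4008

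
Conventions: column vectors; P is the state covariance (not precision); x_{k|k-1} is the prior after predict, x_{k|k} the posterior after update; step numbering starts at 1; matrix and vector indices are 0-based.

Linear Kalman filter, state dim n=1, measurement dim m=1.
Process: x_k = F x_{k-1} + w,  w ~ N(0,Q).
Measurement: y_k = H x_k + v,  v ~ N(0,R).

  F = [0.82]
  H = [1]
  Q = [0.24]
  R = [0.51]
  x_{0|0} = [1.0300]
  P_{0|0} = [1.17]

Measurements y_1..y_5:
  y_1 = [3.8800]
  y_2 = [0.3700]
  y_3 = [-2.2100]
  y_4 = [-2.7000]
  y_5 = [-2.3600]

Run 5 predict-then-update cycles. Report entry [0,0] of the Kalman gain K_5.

step 1: x^-=[0.8446]  P^-=[1.0267]  S=[1.5367]  K=[0.6681]  nu=[3.0354]  x^+=[2.8726]  P^+=[0.3407]
step 2: x^-=[2.3555]  P^-=[0.4691]  S=[0.9791]  K=[0.4791]  nu=[-1.9855]  x^+=[1.4042]  P^+=[0.2444]
step 3: x^-=[1.1515]  P^-=[0.4043]  S=[0.9143]  K=[0.4422]  nu=[-3.3615]  x^+=[-0.3350]  P^+=[0.2255]
step 4: x^-=[-0.2747]  P^-=[0.3916]  S=[0.9016]  K=[0.4344]  nu=[-2.4253]  x^+=[-1.3281]  P^+=[0.2215]
step 5: x^-=[-1.0891]  P^-=[0.3890]  S=[0.8990]  K=[0.4327]  nu=[-1.2709]  x^+=[-1.6390]  P^+=[0.2207]

K[0,0] = 0.4327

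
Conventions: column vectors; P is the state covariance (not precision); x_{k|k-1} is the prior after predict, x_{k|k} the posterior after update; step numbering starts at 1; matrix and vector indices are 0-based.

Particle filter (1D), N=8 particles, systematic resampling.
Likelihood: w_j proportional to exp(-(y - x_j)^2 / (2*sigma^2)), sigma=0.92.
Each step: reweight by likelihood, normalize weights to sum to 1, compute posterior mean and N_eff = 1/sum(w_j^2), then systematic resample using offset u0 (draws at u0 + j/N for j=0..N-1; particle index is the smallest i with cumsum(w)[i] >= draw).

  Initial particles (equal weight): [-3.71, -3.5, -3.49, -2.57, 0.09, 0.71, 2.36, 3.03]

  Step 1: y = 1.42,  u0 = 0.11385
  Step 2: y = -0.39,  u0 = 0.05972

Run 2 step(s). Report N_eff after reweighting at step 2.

N_eff = 3.8138

step 1: w=[0.0000, 0.0000, 0.0000, 0.0000, 0.1847, 0.3900, 0.3117, 0.1136]  mean=1.3731  Neff=3.3757  idx=[4, 5, 5, 5, 6, 6, 6, 7]
step 2: w=[0.3673, 0.2059, 0.2059, 0.2059, 0.0048, 0.0048, 0.0048, 0.0004]  mean=0.5072  Neff=3.8138  idx=[0, 0, 0, 1, 1, 2, 3, 3]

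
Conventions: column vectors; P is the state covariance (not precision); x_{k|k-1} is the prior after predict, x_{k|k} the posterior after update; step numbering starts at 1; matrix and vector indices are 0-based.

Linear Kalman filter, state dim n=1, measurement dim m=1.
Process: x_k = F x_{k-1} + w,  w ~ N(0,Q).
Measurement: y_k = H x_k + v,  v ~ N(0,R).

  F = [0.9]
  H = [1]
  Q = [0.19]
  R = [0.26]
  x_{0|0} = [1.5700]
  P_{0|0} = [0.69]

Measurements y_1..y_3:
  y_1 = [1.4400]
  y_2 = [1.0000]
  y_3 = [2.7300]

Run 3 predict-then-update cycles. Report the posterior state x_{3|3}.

step 1: x^-=[1.4130]  P^-=[0.7489]  S=[1.0089]  K=[0.7423]  nu=[0.0270]  x^+=[1.4330]  P^+=[0.1930]
step 2: x^-=[1.2897]  P^-=[0.3463]  S=[0.6063]  K=[0.5712]  nu=[-0.2897]  x^+=[1.1242]  P^+=[0.1485]
step 3: x^-=[1.0118]  P^-=[0.3103]  S=[0.5703]  K=[0.5441]  nu=[1.7182]  x^+=[1.9467]  P^+=[0.1415]

x_post = [1.9467]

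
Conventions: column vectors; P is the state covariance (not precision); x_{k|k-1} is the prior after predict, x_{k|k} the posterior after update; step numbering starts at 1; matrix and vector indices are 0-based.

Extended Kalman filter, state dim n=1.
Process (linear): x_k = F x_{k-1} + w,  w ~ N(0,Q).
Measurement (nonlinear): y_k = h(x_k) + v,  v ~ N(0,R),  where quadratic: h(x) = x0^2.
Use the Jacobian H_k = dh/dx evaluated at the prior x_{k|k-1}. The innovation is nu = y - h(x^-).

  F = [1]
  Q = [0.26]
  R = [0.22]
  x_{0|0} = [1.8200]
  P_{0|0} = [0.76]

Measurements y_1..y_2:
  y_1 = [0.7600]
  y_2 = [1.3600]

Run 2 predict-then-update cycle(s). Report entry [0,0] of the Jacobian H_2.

step 1: x^-=[1.8200]  P^-=[1.0200]  H_jac=[3.6400]  S=[13.7346]  K=[0.2703]  nu=[-2.5524]  x^+=[1.1300]  P^+=[0.0163]
step 2: x^-=[1.1300]  P^-=[0.2763]  H_jac=[2.2600]  S=[1.6315]  K=[0.3828]  nu=[0.0830]  x^+=[1.1618]  P^+=[0.0373]

H_jac[0,0] = 2.2600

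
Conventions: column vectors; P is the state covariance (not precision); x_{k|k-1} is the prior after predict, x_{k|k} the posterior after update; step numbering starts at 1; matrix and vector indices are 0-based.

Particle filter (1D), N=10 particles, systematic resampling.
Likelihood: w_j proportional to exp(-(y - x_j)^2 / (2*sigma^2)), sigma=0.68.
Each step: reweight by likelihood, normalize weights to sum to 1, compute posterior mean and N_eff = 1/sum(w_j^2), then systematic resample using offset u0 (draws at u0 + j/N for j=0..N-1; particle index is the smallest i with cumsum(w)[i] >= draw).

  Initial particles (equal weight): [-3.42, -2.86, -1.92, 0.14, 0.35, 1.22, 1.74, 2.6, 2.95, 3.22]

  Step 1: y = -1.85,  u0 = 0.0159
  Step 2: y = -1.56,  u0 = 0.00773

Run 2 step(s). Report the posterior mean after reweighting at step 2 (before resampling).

step 1: w=[0.0492, 0.2345, 0.7028, 0.0098, 0.0038, 0.0000, 0.0000, 0.0000, 0.0000, 0.0000]  mean=-2.1854  Neff=1.8134  idx=[0, 1, 1, 2, 2, 2, 2, 2, 2, 2]
step 2: w=[0.0037, 0.0250, 0.0250, 0.1352, 0.1352, 0.1352, 0.1352, 0.1352, 0.1352, 0.1352]  mean=-1.9726  Neff=7.7407  idx=[1, 3, 4, 4, 5, 6, 7, 7, 8, 9]

post_mean = -1.9726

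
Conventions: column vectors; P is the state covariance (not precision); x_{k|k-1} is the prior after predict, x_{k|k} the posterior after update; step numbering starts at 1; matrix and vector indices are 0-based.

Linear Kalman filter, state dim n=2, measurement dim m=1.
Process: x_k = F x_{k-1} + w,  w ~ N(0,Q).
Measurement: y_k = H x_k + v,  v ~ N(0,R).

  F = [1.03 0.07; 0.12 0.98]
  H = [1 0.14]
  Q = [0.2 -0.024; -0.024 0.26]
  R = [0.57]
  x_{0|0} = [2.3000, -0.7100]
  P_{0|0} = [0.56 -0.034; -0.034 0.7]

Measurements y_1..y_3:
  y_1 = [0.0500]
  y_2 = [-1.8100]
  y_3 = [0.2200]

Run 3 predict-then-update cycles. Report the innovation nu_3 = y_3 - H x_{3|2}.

innov = [0.7451]

step 1: x^-=[2.3193, -0.4198]  P^-=[0.7926 0.0586; 0.0586 0.9323]  S=[1.3973]  K=[0.5731; 0.1354]  nu=[-2.2105]  x^+=[1.0524, -0.7190]  P^+=[0.3337 -0.0498; -0.0498 0.9067]
step 2: x^-=[1.0336, -0.5784]  P^-=[0.5512 0.0288; 0.0288 1.1239]  S=[1.1513]  K=[0.4823; 0.1617]  nu=[-2.7627]  x^+=[-0.2988, -1.0250]  P^+=[0.2834 -0.0610; -0.0610 1.0938]
step 3: x^-=[-0.3795, -1.0403]  P^-=[0.4973 0.0240; 0.0240 1.3003]  S=[1.0995]  K=[0.4553; 0.1874]  nu=[0.7451]  x^+=[-0.0402, -0.9007]  P^+=[0.2693 -0.0698; -0.0698 1.2617]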